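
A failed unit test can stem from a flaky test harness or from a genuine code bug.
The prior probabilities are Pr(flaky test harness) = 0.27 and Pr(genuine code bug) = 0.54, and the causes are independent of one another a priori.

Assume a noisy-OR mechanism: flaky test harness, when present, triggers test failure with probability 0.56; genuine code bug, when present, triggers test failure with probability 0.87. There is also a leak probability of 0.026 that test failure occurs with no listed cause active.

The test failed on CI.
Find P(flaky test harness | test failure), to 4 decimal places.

P(flaky test harness | test failure) ≈ 0.3715

Under noisy-OR, P(test failure | causes) = 1 − (1−0.026)·∏(1−qᵢ) over the active causes.
Weight on flaky test harness=true, given the evidence: 0.070973 + 0.137677 = 0.208650
Normalizer over all consistent configurations: 0.026×0.73×0.46 + 0.87338×0.73×0.54 + 0.57144×0.27×0.46 + 0.944287×0.27×0.54 = 0.561667
P(flaky test harness | test failure) = 0.208650/0.561667 ≈ 0.3715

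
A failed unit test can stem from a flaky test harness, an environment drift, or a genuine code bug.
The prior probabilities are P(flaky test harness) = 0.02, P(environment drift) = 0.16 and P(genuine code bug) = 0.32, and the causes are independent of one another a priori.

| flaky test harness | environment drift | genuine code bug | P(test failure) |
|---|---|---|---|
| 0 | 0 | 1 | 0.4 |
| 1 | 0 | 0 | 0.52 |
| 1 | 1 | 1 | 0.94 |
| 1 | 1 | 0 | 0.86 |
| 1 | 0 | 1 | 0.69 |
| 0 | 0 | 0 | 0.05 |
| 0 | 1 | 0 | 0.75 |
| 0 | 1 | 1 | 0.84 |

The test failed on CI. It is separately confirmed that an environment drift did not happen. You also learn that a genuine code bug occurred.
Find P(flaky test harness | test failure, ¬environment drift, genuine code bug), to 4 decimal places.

P(flaky test harness | test failure, ¬environment drift, genuine code bug) ≈ 0.0340

Enumerate both values of flaky test harness and weight by the priors:
  P(test failure | ¬environment drift, genuine code bug) = 0.4·0.98 + 0.69·0.02
        = 0.392000 + 0.013800 = 0.405800
Keeping only the flaky test harness-present terms gives 0.013800, so
  P(flaky test harness | test failure, ¬environment drift, genuine code bug) = 0.013800 / 0.405800 ≈ 0.0340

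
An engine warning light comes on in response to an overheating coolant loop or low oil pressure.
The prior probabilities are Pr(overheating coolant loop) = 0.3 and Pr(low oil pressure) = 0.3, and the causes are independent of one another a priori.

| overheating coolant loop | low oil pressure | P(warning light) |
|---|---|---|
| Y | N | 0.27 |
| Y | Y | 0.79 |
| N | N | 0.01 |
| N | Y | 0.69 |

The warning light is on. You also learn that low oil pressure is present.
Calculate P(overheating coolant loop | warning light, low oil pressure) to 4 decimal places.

Numerator (weight on configurations with overheating coolant loop): 0.79·0.3 = 0.237000
The normalizing constant is 0.69·0.7 + 0.79·0.3 = 0.720000
P(overheating coolant loop | warning light, low oil pressure) = 0.237000/0.720000 ≈ 0.3292

P(overheating coolant loop | warning light, low oil pressure) ≈ 0.3292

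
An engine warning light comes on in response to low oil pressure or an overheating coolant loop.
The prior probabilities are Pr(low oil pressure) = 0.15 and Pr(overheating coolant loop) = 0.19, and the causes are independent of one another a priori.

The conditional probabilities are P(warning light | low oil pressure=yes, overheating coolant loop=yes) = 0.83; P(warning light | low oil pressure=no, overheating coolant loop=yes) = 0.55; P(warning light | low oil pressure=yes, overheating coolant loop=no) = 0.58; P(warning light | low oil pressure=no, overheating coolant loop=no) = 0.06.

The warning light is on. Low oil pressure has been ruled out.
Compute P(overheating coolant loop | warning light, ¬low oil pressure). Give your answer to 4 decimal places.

P(warning light | ¬low oil pressure) = 0.06·0.81 + 0.55·0.19 = 0.048600 + 0.104500 = 0.153100
Restricting to configurations with overheating coolant loop present: 0.55·0.19 = 0.104500.
So P(overheating coolant loop | warning light, ¬low oil pressure) = 0.104500/0.153100 ≈ 0.6826.

P(overheating coolant loop | warning light, ¬low oil pressure) ≈ 0.6826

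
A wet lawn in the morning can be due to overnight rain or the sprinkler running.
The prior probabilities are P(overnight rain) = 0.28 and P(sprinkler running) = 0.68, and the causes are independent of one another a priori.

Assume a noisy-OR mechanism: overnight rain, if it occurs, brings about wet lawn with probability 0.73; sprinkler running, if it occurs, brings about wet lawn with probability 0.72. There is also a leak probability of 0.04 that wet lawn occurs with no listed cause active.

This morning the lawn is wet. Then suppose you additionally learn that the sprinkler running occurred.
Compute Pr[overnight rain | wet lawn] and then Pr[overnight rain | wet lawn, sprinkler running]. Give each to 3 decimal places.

Under noisy-OR, P(wet lawn | causes) = 1 − (1−0.04)·∏(1−qᵢ) over the active causes.
Sum P(wet lawn|·) weighted by the priors over the 4 (overnight rain, sprinkler running) configurations:
  P(wet lawn) = 0.04·0.72·0.32 + 0.7312·0.72·0.68 + 0.7408·0.28·0.32 + 0.927424·0.28·0.68
        = 0.009216 + 0.357996 + 0.066376 + 0.176582 = 0.610170
Configurations with overnight rain contribute 0.242958, so
  P(overnight rain | wet lawn) = 0.242958 / 0.610170 ≈ 0.398

With the extra evidence:
By total probability over both values of overnight rain:
  P(wet lawn | sprinkler running) = 0.7312×0.72 + 0.927424×0.28
        = 0.526464 + 0.259679 = 0.786143
Configurations with overnight rain contribute 0.259679, so
  P(overnight rain | wet lawn, sprinkler running) = 0.259679 / 0.786143 ≈ 0.330
This is intercausal reasoning (explaining away): once sprinkler running accounts for the wet lawn, overnight rain becomes less likely.

Pr[overnight rain | wet lawn] ≈ 0.398; Pr[overnight rain | wet lawn, sprinkler running] ≈ 0.330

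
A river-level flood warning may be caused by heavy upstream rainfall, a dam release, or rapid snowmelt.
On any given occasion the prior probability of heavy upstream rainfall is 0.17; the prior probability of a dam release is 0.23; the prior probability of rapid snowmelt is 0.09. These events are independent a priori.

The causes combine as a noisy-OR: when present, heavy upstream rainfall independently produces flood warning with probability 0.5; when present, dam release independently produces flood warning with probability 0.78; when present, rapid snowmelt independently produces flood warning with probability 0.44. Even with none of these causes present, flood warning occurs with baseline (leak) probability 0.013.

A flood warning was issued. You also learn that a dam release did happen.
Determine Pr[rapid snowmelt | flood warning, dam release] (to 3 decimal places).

Pr[rapid snowmelt | flood warning, dam release] ≈ 0.099

Under noisy-OR, P(flood warning | causes) = 1 − (1−0.013)·∏(1−qᵢ) over the active causes.
Enumerate the 4 (heavy upstream rainfall, rapid snowmelt) configurations and weight by the priors:
  P(flood warning | dam release) = 0.78286·0.83·0.91 + 0.878402·0.83·0.09 + 0.89143·0.17·0.91 + 0.939201·0.17·0.09
        = 0.591294 + 0.065617 + 0.137904 + 0.014370 = 0.809185
Keeping only the rapid snowmelt-present terms gives 0.079987, so
  P(rapid snowmelt | flood warning, dam release) = 0.079987 / 0.809185 ≈ 0.099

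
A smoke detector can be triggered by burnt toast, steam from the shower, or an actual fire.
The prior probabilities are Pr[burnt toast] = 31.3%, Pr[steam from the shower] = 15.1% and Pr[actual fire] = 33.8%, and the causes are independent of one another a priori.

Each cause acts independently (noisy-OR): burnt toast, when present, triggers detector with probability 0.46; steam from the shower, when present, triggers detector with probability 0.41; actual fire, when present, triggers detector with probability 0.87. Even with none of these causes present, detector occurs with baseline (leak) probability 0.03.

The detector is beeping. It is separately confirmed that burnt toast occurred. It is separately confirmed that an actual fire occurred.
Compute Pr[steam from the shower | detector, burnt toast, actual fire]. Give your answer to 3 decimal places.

Under noisy-OR, P(detector | causes) = 1 − (1−0.03)·∏(1−qᵢ) over the active causes.
P(detector | burnt toast, actual fire) = 0.931906·0.849 + 0.959825·0.151 = 0.791188 + 0.144934 = 0.936122
Restricting to configurations with steam from the shower present: 0.959825·0.151 = 0.144934.
Hence the posterior is 0.144934/0.936122 ≈ 0.155.

Pr[steam from the shower | detector, burnt toast, actual fire] ≈ 0.155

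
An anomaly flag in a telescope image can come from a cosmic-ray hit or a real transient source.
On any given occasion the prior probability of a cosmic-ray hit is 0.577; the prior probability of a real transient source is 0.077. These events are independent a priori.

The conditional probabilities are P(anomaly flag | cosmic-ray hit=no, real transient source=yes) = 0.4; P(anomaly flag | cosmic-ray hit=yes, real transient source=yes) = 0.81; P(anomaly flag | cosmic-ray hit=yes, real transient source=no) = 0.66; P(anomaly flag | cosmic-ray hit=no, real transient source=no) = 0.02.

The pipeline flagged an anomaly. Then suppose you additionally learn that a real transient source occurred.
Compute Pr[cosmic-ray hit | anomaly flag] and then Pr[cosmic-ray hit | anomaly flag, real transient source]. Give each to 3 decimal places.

P(anomaly flag) = 0.02·0.423·0.923 + 0.4·0.423·0.077 + 0.66·0.577·0.923 + 0.81·0.577·0.077 = 0.007809 + 0.013028 + 0.351497 + 0.035987 = 0.408321
The cosmic-ray hit-present share is 0.351497 + 0.035987 = 0.387484.
Hence the posterior is 0.387484/0.408321 ≈ 0.949.

With the extra evidence:
By total probability over both values of cosmic-ray hit:
  P(anomaly flag | real transient source) = 0.4*0.423 + 0.81*0.577
        = 0.169200 + 0.467370 = 0.636570
Configurations with cosmic-ray hit contribute 0.467370, so
  P(cosmic-ray hit | anomaly flag, real transient source) = 0.467370 / 0.636570 ≈ 0.734

Pr[cosmic-ray hit | anomaly flag] ≈ 0.949; Pr[cosmic-ray hit | anomaly flag, real transient source] ≈ 0.734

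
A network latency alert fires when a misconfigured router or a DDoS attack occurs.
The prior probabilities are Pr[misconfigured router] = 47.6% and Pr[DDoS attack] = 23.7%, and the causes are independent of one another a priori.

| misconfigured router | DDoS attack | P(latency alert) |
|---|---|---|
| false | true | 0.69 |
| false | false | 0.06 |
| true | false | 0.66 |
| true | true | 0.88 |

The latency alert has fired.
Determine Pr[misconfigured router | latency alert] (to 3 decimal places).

P(latency alert) = 0.06×0.524×0.763 + 0.69×0.524×0.237 + 0.66×0.476×0.763 + 0.88×0.476×0.237 = 0.023989 + 0.085690 + 0.239704 + 0.099275 = 0.448658
Of this, 0.338979 comes from 0.239704 + 0.099275 (the misconfigured router=true cases).
Hence the posterior is 0.338979/0.448658 ≈ 0.756.

Pr[misconfigured router | latency alert] ≈ 0.756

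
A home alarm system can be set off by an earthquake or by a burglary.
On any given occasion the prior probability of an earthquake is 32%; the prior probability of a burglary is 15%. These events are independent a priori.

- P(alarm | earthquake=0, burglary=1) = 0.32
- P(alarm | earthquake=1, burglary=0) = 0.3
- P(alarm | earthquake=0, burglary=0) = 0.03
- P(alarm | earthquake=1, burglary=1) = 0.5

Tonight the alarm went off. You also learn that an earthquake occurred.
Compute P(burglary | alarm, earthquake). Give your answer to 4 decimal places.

P(alarm | earthquake) = 0.3*0.85 + 0.5*0.15 = 0.255000 + 0.075000 = 0.330000
Of this, 0.075000 comes from 0.5*0.15 (the burglary=true cases).
Hence the posterior is 0.075000/0.330000 ≈ 0.2273.

P(burglary | alarm, earthquake) ≈ 0.2273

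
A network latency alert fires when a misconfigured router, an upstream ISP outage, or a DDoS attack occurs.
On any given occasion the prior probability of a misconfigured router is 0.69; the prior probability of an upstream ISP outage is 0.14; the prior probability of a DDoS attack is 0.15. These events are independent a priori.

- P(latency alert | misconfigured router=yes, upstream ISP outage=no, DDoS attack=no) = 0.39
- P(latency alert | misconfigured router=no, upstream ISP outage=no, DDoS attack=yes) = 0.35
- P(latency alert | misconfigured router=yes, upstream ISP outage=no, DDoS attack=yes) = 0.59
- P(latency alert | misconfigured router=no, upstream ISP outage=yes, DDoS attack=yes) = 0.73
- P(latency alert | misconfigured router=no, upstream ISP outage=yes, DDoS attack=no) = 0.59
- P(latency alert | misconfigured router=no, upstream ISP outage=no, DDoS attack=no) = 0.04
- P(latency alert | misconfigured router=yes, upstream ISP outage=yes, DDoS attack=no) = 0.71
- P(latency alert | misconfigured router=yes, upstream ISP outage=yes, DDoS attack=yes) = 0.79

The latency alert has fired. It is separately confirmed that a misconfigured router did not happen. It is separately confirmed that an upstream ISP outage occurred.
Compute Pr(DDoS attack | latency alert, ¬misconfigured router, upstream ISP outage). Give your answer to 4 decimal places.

Numerator (weight on configurations with DDoS attack): 0.73×0.15 = 0.109500
Normalizer over all consistent configurations: 0.59×0.85 + 0.73×0.15 = 0.611000
Posterior = 0.109500 / 0.611000 ≈ 0.1792

Pr(DDoS attack | latency alert, ¬misconfigured router, upstream ISP outage) ≈ 0.1792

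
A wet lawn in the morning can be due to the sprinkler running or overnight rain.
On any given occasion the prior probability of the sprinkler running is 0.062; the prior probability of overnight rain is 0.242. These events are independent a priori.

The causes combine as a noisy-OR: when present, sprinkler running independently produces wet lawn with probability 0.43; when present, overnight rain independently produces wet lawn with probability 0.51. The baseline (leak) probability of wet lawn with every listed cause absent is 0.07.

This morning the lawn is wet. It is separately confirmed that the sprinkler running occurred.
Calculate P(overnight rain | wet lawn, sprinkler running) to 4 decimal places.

Under noisy-OR, P(wet lawn | causes) = 1 − (1−0.07)·∏(1−qᵢ) over the active causes.
Numerator (weight on configurations with overnight rain): 0.740251*0.242 = 0.179141
Normalizer over all consistent configurations: 0.4699*0.758 + 0.740251*0.242 = 0.535325
Posterior = 0.179141 / 0.535325 ≈ 0.3346

P(overnight rain | wet lawn, sprinkler running) ≈ 0.3346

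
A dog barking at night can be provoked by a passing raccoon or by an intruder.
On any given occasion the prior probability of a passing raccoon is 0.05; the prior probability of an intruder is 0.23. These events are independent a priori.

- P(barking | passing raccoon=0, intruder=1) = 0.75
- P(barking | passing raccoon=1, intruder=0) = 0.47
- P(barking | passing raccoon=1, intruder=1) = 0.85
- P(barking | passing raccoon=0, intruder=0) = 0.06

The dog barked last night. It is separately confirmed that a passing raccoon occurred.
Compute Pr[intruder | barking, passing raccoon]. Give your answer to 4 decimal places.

Pr[intruder | barking, passing raccoon] ≈ 0.3507

Numerator (weight on configurations with intruder): 0.85×0.23 = 0.195500
Denominator P(barking | passing raccoon): 0.47×0.77 + 0.85×0.23 = 0.557400
Posterior = 0.195500 / 0.557400 ≈ 0.3507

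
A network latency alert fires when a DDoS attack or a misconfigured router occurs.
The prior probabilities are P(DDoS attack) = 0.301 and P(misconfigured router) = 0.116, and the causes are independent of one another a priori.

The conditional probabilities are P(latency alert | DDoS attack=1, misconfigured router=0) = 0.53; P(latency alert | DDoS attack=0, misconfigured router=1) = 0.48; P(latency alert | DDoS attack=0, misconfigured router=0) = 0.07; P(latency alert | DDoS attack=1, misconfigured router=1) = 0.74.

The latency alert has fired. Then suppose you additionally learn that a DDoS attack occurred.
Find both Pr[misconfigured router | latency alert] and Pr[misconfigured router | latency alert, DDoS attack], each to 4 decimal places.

P(latency alert) = 0.07×0.699×0.884 + 0.48×0.699×0.116 + 0.53×0.301×0.884 + 0.74×0.301×0.116 = 0.043254 + 0.038920 + 0.141025 + 0.025838 = 0.249037
Of this, 0.064758 comes from 0.038920 + 0.025838 (the misconfigured router=true cases).
Hence the posterior is 0.064758/0.249037 ≈ 0.2600.

Now also conditioning on DDoS attack=true:
For the numerator, keep only misconfigured router=true terms: 0.74·0.116 = 0.085840
The normalizing constant is 0.53·0.884 + 0.74·0.116 = 0.554360
Posterior = 0.085840 / 0.554360 ≈ 0.1548

Pr[misconfigured router | latency alert] ≈ 0.2600; Pr[misconfigured router | latency alert, DDoS attack] ≈ 0.1548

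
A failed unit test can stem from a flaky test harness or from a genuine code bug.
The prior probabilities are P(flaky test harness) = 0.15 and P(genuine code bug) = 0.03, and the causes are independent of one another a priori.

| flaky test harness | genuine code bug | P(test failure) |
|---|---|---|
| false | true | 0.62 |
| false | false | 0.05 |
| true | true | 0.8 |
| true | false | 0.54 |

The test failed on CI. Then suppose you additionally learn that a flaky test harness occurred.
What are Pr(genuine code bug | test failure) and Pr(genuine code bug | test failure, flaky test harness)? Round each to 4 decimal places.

By total probability over the 4 (flaky test harness, genuine code bug) configurations:
  P(test failure) = 0.05*0.85*0.97 + 0.62*0.85*0.03 + 0.54*0.15*0.97 + 0.8*0.15*0.03
        = 0.041225 + 0.015810 + 0.078570 + 0.003600 = 0.139205
The terms with genuine code bug present sum to 0.019410, so
  P(genuine code bug | test failure) = 0.019410 / 0.139205 ≈ 0.1394

With the extra evidence:
By total probability over both values of genuine code bug:
  P(test failure | flaky test harness) = 0.54·0.97 + 0.8·0.03
        = 0.523800 + 0.024000 = 0.547800
Keeping only the genuine code bug-present terms gives 0.024000, so
  P(genuine code bug | test failure, flaky test harness) = 0.024000 / 0.547800 ≈ 0.0438

Pr(genuine code bug | test failure) ≈ 0.1394; Pr(genuine code bug | test failure, flaky test harness) ≈ 0.0438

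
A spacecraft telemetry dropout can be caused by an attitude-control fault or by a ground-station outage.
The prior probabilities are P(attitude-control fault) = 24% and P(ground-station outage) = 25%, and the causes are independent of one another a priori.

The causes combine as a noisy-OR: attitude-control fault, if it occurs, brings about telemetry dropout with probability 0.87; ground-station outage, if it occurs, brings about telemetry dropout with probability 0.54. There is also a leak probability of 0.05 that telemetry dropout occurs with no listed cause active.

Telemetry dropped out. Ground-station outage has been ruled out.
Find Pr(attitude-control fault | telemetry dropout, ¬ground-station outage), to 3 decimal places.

Pr(attitude-control fault | telemetry dropout, ¬ground-station outage) ≈ 0.847

Under noisy-OR, P(telemetry dropout | causes) = 1 − (1−0.05)·∏(1−qᵢ) over the active causes.
P(telemetry dropout | ¬ground-station outage) = 0.05·0.76 + 0.8765·0.24 = 0.038000 + 0.210360 = 0.248360
Restricting to configurations with attitude-control fault present: 0.8765·0.24 = 0.210360.
P(attitude-control fault | telemetry dropout, ¬ground-station outage) = 0.210360 / 0.248360 ≈ 0.847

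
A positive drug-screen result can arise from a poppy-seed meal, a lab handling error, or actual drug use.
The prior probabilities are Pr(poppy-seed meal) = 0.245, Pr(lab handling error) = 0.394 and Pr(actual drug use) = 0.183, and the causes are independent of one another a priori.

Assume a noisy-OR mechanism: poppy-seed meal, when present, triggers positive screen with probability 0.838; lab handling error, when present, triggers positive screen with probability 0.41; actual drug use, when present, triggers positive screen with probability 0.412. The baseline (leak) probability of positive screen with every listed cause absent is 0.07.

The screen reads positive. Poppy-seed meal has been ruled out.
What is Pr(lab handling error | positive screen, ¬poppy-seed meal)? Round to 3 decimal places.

Under noisy-OR, P(positive screen | causes) = 1 − (1−0.07)·∏(1−qᵢ) over the active causes.
Sum P(positive screen|·) weighted by the priors over the 4 (lab handling error, actual drug use) configurations:
  P(positive screen | ¬poppy-seed meal) = 0.07*0.606*0.817 + 0.45316*0.606*0.183 + 0.4513*0.394*0.817 + 0.677364*0.394*0.183
        = 0.034657 + 0.050255 + 0.145273 + 0.048839 = 0.279024
Configurations with lab handling error contribute 0.194112, so
  P(lab handling error | positive screen, ¬poppy-seed meal) = 0.194112 / 0.279024 ≈ 0.696

Pr(lab handling error | positive screen, ¬poppy-seed meal) ≈ 0.696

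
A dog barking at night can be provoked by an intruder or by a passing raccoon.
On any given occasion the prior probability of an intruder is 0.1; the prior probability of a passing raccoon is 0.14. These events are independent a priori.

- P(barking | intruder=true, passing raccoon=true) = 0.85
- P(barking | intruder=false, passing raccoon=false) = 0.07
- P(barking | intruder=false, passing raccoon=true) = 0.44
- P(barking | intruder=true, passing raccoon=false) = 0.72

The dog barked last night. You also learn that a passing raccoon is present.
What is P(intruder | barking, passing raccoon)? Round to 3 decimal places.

P(intruder | barking, passing raccoon) ≈ 0.177

P(barking | passing raccoon) = 0.44·0.9 + 0.85·0.1 = 0.396000 + 0.085000 = 0.481000
Restricting to configurations with intruder present: 0.85·0.1 = 0.085000.
Hence the posterior is 0.085000/0.481000 ≈ 0.177.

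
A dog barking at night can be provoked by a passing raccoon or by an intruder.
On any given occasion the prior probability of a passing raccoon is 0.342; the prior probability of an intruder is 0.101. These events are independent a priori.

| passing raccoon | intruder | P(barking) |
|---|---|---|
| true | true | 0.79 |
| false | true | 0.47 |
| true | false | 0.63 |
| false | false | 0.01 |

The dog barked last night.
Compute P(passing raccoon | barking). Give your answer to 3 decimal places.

P(passing raccoon | barking) ≈ 0.856

Numerator (weight on configurations with passing raccoon): 0.193699 + 0.027288 = 0.220987
Normalizer over all consistent configurations: 0.01×0.658×0.899 + 0.47×0.658×0.101 + 0.63×0.342×0.899 + 0.79×0.342×0.101 = 0.258137
P(passing raccoon | barking) = 0.220987/0.258137 ≈ 0.856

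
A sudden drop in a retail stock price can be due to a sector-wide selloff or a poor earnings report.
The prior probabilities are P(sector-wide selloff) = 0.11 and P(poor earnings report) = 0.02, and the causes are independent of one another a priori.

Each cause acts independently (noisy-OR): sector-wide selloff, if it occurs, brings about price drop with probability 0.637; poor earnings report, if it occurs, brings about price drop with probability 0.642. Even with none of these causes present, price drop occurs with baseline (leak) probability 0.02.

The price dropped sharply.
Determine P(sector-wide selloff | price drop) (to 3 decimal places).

P(sector-wide selloff | price drop) ≈ 0.711

Under noisy-OR, P(price drop | causes) = 1 − (1−0.02)·∏(1−qᵢ) over the active causes.
P(price drop) = 0.02*0.89*0.98 + 0.64916*0.89*0.02 + 0.64426*0.11*0.98 + 0.872645*0.11*0.02 = 0.017444 + 0.011555 + 0.069451 + 0.001920 = 0.100370
The sector-wide selloff-present share is 0.069451 + 0.001920 = 0.071371.
So P(sector-wide selloff | price drop) = 0.071371/0.100370 ≈ 0.711.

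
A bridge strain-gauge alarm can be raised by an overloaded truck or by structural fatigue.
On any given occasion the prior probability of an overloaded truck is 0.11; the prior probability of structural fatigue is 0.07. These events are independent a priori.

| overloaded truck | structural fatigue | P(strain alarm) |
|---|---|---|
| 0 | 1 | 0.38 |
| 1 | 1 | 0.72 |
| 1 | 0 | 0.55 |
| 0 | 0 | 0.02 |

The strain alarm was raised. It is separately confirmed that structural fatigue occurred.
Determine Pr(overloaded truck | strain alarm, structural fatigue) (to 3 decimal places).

Weight on overloaded truck=true, given the evidence: 0.72*0.11 = 0.079200
Normalizer over all consistent configurations: 0.38*0.89 + 0.72*0.11 = 0.417400
P(overloaded truck | strain alarm, structural fatigue) = 0.079200/0.417400 ≈ 0.190

Pr(overloaded truck | strain alarm, structural fatigue) ≈ 0.190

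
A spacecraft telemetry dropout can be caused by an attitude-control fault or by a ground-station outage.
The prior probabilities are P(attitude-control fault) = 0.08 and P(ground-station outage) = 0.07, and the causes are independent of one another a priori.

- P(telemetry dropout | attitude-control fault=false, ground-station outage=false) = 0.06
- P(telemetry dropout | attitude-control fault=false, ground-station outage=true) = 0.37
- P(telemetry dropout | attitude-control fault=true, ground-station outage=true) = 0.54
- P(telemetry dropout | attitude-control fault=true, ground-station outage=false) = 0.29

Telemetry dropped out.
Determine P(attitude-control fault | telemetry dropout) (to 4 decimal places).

Weight on attitude-control fault=true, given the evidence: 0.021576 + 0.003024 = 0.024600
The normalizing constant is 0.06×0.92×0.93 + 0.37×0.92×0.07 + 0.29×0.08×0.93 + 0.54×0.08×0.07 = 0.099764
Posterior = 0.024600 / 0.099764 ≈ 0.2466

P(attitude-control fault | telemetry dropout) ≈ 0.2466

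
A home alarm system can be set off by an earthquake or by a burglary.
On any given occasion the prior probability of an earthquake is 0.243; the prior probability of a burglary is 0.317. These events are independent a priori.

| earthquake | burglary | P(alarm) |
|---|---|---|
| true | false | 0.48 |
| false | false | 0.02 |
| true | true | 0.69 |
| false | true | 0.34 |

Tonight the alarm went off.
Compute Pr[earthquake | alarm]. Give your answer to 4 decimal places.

Pr[earthquake | alarm] ≈ 0.5910

Weight on earthquake=true, given the evidence: 0.079665 + 0.053151 = 0.132816
The normalizing constant is 0.02×0.757×0.683 + 0.34×0.757×0.317 + 0.48×0.243×0.683 + 0.69×0.243×0.317 = 0.224746
P(earthquake | alarm) = 0.132816/0.224746 ≈ 0.5910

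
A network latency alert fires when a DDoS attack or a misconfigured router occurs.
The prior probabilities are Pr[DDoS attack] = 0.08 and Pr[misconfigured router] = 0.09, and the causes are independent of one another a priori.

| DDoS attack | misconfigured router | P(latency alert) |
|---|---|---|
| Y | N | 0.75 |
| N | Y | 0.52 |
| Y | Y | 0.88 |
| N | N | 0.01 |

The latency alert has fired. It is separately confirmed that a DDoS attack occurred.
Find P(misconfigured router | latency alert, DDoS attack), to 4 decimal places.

P(misconfigured router | latency alert, DDoS attack) ≈ 0.1040

Numerator (weight on configurations with misconfigured router): 0.88*0.09 = 0.079200
Normalizer over all consistent configurations: 0.75*0.91 + 0.88*0.09 = 0.761700
P(misconfigured router | latency alert, DDoS attack) = 0.079200/0.761700 ≈ 0.1040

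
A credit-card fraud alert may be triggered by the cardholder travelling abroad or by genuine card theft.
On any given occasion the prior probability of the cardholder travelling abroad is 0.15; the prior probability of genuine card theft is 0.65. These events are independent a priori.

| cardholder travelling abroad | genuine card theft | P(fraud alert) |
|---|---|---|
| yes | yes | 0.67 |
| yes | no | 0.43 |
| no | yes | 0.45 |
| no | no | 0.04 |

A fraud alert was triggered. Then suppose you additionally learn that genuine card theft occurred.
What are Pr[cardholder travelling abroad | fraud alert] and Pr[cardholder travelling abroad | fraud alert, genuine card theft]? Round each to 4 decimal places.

Pr[cardholder travelling abroad | fraud alert] ≈ 0.2523; Pr[cardholder travelling abroad | fraud alert, genuine card theft] ≈ 0.2081

Sum P(fraud alert|·) weighted by the priors over the 4 (cardholder travelling abroad, genuine card theft) configurations:
  P(fraud alert) = 0.04×0.85×0.35 + 0.45×0.85×0.65 + 0.43×0.15×0.35 + 0.67×0.15×0.65
        = 0.011900 + 0.248625 + 0.022575 + 0.065325 = 0.348425
Configurations with cardholder travelling abroad contribute 0.087900, so
  P(cardholder travelling abroad | fraud alert) = 0.087900 / 0.348425 ≈ 0.2523

With the extra evidence:
By total probability over both values of cardholder travelling abroad:
  P(fraud alert | genuine card theft) = 0.45·0.85 + 0.67·0.15
        = 0.382500 + 0.100500 = 0.483000
The terms with cardholder travelling abroad present sum to 0.100500, so
  P(cardholder travelling abroad | fraud alert, genuine card theft) = 0.100500 / 0.483000 ≈ 0.2081
— genuine card theft explains away the evidence for cardholder travelling abroad.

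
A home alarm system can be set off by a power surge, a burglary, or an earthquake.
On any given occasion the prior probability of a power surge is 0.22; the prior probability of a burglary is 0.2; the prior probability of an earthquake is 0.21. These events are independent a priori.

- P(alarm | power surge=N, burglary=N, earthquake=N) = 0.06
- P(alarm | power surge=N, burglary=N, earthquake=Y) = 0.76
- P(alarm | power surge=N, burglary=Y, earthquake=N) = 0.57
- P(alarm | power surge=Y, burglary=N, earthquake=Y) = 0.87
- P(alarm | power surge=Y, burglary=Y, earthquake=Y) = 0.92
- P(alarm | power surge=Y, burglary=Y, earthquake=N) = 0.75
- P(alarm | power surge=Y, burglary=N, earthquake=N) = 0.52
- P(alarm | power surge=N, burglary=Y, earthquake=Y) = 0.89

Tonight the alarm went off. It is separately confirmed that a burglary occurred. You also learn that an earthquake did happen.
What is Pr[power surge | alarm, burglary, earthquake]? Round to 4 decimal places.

Pr[power surge | alarm, burglary, earthquake] ≈ 0.2257

Numerator (weight on configurations with power surge): 0.92·0.22 = 0.202400
Normalizer over all consistent configurations: 0.89·0.78 + 0.92·0.22 = 0.896600
Posterior = 0.202400 / 0.896600 ≈ 0.2257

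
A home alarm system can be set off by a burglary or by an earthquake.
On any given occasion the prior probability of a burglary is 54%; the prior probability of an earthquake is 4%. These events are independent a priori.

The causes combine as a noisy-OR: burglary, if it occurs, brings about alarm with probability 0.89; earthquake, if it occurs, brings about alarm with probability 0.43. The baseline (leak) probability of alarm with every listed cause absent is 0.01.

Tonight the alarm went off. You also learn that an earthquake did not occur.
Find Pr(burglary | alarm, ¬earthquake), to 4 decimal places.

Pr(burglary | alarm, ¬earthquake) ≈ 0.9905

Under noisy-OR, P(alarm | causes) = 1 − (1−0.01)·∏(1−qᵢ) over the active causes.
P(alarm | ¬earthquake) = 0.01*0.46 + 0.8911*0.54 = 0.004600 + 0.481194 = 0.485794
Restricting to configurations with burglary present: 0.8911*0.54 = 0.481194.
Hence the posterior is 0.481194/0.485794 ≈ 0.9905.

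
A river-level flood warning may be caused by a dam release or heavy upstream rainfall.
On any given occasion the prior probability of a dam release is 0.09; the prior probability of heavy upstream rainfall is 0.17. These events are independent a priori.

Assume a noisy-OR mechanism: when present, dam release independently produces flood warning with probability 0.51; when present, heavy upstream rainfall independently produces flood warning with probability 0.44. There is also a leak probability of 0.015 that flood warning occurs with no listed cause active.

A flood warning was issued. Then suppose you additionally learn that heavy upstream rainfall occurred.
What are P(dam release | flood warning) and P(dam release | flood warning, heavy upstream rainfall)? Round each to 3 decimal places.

P(dam release | flood warning) ≈ 0.382; P(dam release | flood warning, heavy upstream rainfall) ≈ 0.139

Under noisy-OR, P(flood warning | causes) = 1 − (1−0.015)·∏(1−qᵢ) over the active causes.
P(flood warning) = 0.015*0.91*0.83 + 0.4484*0.91*0.17 + 0.51735*0.09*0.83 + 0.729716*0.09*0.17 = 0.011329 + 0.069367 + 0.038646 + 0.011165 = 0.130507
The dam release-present share is 0.038646 + 0.011165 = 0.049811.
So P(dam release | flood warning) = 0.049811/0.130507 ≈ 0.382.

Now also conditioning on heavy upstream rainfall=true:
P(flood warning | heavy upstream rainfall) = 0.4484*0.91 + 0.729716*0.09 = 0.408044 + 0.065674 = 0.473718
Restricting to configurations with dam release present: 0.729716*0.09 = 0.065674.
P(dam release | flood warning, heavy upstream rainfall) = 0.065674 / 0.473718 ≈ 0.139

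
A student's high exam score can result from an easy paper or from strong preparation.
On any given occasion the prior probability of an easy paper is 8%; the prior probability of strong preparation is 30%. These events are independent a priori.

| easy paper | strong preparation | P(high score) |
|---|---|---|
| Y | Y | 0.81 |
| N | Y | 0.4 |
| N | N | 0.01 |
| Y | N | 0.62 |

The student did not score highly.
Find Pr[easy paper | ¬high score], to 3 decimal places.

Pr[easy paper | ¬high score] ≈ 0.031

P(¬high score) = 0.99×0.92×0.7 + 0.6×0.92×0.3 + 0.38×0.08×0.7 + 0.19×0.08×0.3 = 0.637560 + 0.165600 + 0.021280 + 0.004560 = 0.829000
Of this, 0.025840 comes from 0.021280 + 0.004560 (the easy paper=true cases).
So P(easy paper | ¬high score) = 0.025840/0.829000 ≈ 0.031.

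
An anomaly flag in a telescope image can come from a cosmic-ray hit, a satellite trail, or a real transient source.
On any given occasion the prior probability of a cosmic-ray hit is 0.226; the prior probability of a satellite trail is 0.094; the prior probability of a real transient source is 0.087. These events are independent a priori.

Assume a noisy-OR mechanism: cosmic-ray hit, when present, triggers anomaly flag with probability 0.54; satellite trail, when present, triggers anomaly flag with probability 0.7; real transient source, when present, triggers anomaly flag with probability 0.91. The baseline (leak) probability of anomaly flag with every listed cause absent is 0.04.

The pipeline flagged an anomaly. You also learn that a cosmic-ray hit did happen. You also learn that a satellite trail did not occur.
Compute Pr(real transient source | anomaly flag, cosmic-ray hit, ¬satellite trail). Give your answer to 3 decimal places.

Pr(real transient source | anomaly flag, cosmic-ray hit, ¬satellite trail) ≈ 0.141

Under noisy-OR, P(anomaly flag | causes) = 1 − (1−0.04)·∏(1−qᵢ) over the active causes.
P(anomaly flag | cosmic-ray hit, ¬satellite trail) = 0.5584×0.913 + 0.960256×0.087 = 0.509819 + 0.083542 = 0.593361
Of this, 0.083542 comes from 0.960256×0.087 (the real transient source=true cases).
P(real transient source | anomaly flag, cosmic-ray hit, ¬satellite trail) = 0.083542 / 0.593361 ≈ 0.141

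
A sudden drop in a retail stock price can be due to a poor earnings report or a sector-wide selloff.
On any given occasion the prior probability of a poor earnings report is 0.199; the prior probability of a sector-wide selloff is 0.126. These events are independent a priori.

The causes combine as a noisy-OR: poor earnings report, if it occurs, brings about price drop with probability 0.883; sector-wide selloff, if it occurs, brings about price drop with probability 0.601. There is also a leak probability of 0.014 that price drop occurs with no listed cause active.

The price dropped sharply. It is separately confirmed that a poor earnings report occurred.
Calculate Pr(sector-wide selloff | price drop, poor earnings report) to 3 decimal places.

Pr(sector-wide selloff | price drop, poor earnings report) ≈ 0.135

Under noisy-OR, P(price drop | causes) = 1 − (1−0.014)·∏(1−qᵢ) over the active causes.
Enumerate both values of sector-wide selloff and weight by the priors:
  P(price drop | poor earnings report) = 0.884638*0.874 + 0.953971*0.126
        = 0.773174 + 0.120200 = 0.893374
Configurations with sector-wide selloff contribute 0.120200, so
  P(sector-wide selloff | price drop, poor earnings report) = 0.120200 / 0.893374 ≈ 0.135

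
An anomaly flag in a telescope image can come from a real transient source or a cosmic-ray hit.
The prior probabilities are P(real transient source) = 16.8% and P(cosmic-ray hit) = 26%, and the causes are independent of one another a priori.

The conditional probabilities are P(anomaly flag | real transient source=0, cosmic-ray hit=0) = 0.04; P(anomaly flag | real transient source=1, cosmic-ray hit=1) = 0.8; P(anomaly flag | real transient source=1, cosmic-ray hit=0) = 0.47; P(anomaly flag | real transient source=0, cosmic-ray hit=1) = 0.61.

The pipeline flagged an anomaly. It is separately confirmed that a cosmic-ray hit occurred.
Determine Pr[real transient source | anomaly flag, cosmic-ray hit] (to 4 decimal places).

By total probability over both values of real transient source:
  P(anomaly flag | cosmic-ray hit) = 0.61×0.832 + 0.8×0.168
        = 0.507520 + 0.134400 = 0.641920
Keeping only the real transient source-present terms gives 0.134400, so
  P(real transient source | anomaly flag, cosmic-ray hit) = 0.134400 / 0.641920 ≈ 0.2094

Pr[real transient source | anomaly flag, cosmic-ray hit] ≈ 0.2094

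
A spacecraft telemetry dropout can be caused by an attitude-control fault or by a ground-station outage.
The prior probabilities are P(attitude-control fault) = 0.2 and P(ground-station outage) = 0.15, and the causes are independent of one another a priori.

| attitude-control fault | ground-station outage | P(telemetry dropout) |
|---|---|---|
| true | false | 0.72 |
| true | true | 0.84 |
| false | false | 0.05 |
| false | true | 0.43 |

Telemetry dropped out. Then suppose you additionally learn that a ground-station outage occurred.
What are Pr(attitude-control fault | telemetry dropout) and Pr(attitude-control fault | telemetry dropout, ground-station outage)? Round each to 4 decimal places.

Numerator (weight on configurations with attitude-control fault): 0.122400 + 0.025200 = 0.147600
The normalizing constant is 0.05×0.8×0.85 + 0.43×0.8×0.15 + 0.72×0.2×0.85 + 0.84×0.2×0.15 = 0.233200
P(attitude-control fault | telemetry dropout) = 0.147600/0.233200 ≈ 0.6329

Now condition on the additional information:
P(telemetry dropout | ground-station outage) = 0.43*0.8 + 0.84*0.2 = 0.344000 + 0.168000 = 0.512000
The attitude-control fault-present share is 0.84*0.2 = 0.168000.
Hence the posterior is 0.168000/0.512000 ≈ 0.3281.
The drop from 0.6329 to 0.3281 is the explaining-away (discounting) effect.

Pr(attitude-control fault | telemetry dropout) ≈ 0.6329; Pr(attitude-control fault | telemetry dropout, ground-station outage) ≈ 0.3281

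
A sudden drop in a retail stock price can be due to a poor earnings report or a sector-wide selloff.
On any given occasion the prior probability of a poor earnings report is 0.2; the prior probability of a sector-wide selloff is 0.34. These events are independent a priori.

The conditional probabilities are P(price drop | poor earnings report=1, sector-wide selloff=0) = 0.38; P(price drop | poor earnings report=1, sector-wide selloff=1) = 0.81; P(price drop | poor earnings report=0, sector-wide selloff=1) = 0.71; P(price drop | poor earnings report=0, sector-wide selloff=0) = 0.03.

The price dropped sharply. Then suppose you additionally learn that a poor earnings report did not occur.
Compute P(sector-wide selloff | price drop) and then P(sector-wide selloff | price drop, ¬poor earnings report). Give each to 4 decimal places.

P(price drop) = 0.03*0.8*0.66 + 0.71*0.8*0.34 + 0.38*0.2*0.66 + 0.81*0.2*0.34 = 0.015840 + 0.193120 + 0.050160 + 0.055080 = 0.314200
Restricting to configurations with sector-wide selloff present: 0.193120 + 0.055080 = 0.248200.
So P(sector-wide selloff | price drop) = 0.248200/0.314200 ≈ 0.7899.

With the extra evidence:
P(price drop | ¬poor earnings report) = 0.03*0.66 + 0.71*0.34 = 0.019800 + 0.241400 = 0.261200
The sector-wide selloff-present share is 0.71*0.34 = 0.241400.
P(sector-wide selloff | price drop, ¬poor earnings report) = 0.241400 / 0.261200 ≈ 0.9242
With poor earnings report excluded, sector-wide selloff must carry more of the explanatory weight for the price drop.

P(sector-wide selloff | price drop) ≈ 0.7899; P(sector-wide selloff | price drop, ¬poor earnings report) ≈ 0.9242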